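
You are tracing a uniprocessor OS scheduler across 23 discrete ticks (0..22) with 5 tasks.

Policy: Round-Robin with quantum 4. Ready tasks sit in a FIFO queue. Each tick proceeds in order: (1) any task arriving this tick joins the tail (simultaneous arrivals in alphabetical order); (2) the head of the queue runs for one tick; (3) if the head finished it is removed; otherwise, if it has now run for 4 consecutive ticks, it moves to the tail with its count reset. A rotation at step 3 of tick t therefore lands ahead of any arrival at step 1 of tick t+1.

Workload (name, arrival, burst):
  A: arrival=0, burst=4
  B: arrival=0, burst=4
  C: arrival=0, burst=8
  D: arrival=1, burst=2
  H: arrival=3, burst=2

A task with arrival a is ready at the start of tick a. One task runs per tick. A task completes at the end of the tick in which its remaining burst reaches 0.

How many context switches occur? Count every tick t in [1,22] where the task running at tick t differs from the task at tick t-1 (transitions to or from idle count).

context switches = 6

t=0: queue=[A,B,C] q_used=0 → run A
t=1: queue=[A,B,C,D] q_used=1 → run A
t=2: queue=[A,B,C,D] q_used=2 → run A
t=3: queue=[A,B,C,D,H] q_used=3 → run A
t=4: queue=[B,C,D,H] q_used=0 → run B
t=5: queue=[B,C,D,H] q_used=1 → run B
t=6: queue=[B,C,D,H] q_used=2 → run B
t=7: queue=[B,C,D,H] q_used=3 → run B
t=8: queue=[C,D,H] q_used=0 → run C
t=9: queue=[C,D,H] q_used=1 → run C
t=10: queue=[C,D,H] q_used=2 → run C
t=11: queue=[C,D,H] q_used=3 → run C
t=12: queue=[D,H,C] q_used=0 → run D
t=13: queue=[D,H,C] q_used=1 → run D
t=14: queue=[H,C] q_used=0 → run H
t=15: queue=[H,C] q_used=1 → run H
t=16: queue=[C] q_used=0 → run C
t=17: queue=[C] q_used=1 → run C
t=18: queue=[C] q_used=2 → run C
t=19: queue=[C] q_used=3 → run C
t=20: (idle)
t=21: (idle)
t=22: (idle)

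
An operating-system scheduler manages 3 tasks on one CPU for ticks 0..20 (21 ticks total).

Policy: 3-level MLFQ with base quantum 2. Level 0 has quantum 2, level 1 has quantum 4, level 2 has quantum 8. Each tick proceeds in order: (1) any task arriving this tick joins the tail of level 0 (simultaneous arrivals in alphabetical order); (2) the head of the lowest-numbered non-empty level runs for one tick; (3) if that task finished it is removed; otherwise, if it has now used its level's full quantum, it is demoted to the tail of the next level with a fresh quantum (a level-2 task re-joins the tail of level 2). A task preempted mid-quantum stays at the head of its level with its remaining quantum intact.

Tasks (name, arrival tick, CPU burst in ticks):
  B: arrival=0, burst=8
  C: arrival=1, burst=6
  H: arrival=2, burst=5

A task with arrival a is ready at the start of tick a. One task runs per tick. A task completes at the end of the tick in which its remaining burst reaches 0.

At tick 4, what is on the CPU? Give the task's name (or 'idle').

running at tick 4 = H

t=0: L0/L1/L2 = B/-/- → run B
t=1: L0/L1/L2 = BC/-/- → run B
t=2: L0/L1/L2 = CH/B/- → run C
t=3: L0/L1/L2 = CH/B/- → run C
t=4: L0/L1/L2 = H/BC/- → run H
t=5: L0/L1/L2 = H/BC/- → run H
t=6: L0/L1/L2 = -/BCH/- → run B
t=7: L0/L1/L2 = -/BCH/- → run B
t=8: L0/L1/L2 = -/BCH/- → run B
t=9: L0/L1/L2 = -/BCH/- → run B
t=10: L0/L1/L2 = -/CH/B → run C
t=11: L0/L1/L2 = -/CH/B → run C
t=12: L0/L1/L2 = -/CH/B → run C
t=13: L0/L1/L2 = -/CH/B → run C
t=14: L0/L1/L2 = -/H/B → run H
t=15: L0/L1/L2 = -/H/B → run H
t=16: L0/L1/L2 = -/H/B → run H
t=17: L0/L1/L2 = -/-/B → run B
t=18: L0/L1/L2 = -/-/B → run B
t=19: (idle)
t=20: (idle)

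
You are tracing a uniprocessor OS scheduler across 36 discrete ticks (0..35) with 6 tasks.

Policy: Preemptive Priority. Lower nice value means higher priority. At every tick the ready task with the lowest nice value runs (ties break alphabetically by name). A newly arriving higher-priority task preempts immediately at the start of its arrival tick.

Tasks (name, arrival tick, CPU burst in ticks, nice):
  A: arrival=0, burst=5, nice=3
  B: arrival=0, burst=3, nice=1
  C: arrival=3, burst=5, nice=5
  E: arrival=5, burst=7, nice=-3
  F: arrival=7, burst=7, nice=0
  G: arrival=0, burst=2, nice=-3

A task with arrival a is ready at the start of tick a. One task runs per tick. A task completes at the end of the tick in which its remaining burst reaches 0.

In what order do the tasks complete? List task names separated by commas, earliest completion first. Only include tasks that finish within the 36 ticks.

t=0: ready={A,B,G} → run G
t=1: ready={A,B,G} → run G
t=2: ready={A,B} → run B
t=3: ready={A,B,C} → run B
t=4: ready={A,B,C} → run B
t=5: ready={A,C,E} → run E
t=6: ready={A,C,E} → run E
t=7: ready={A,C,E,F} → run E
t=8: ready={A,C,E,F} → run E
t=9: ready={A,C,E,F} → run E
t=10: ready={A,C,E,F} → run E
t=11: ready={A,C,E,F} → run E
t=12: ready={A,C,F} → run F
t=13: ready={A,C,F} → run F
t=14: ready={A,C,F} → run F
t=15: ready={A,C,F} → run F
t=16: ready={A,C,F} → run F
t=17: ready={A,C,F} → run F
t=18: ready={A,C,F} → run F
t=19: ready={A,C} → run A
t=20: ready={A,C} → run A
t=21: ready={A,C} → run A
t=22: ready={A,C} → run A
t=23: ready={A,C} → run A
t=24: ready={C} → run C
t=25: ready={C} → run C
t=26: ready={C} → run C
t=27: ready={C} → run C
t=28: ready={C} → run C
t=29: (idle)
t=30: (idle)
t=31: (idle)
t=32: (idle)
t=33: (idle)
t=34: (idle)
t=35: (idle)

completion order = G, B, E, F, A, C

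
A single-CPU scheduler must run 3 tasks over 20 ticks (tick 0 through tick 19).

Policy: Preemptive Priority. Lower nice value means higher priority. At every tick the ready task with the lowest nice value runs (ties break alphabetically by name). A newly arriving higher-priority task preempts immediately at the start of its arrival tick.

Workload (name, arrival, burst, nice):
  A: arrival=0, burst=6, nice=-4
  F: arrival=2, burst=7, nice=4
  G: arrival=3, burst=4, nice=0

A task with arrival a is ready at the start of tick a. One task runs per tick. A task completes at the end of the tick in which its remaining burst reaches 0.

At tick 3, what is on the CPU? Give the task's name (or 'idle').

running at tick 3 = A

t=0: ready={A} → run A
t=1: ready={A} → run A
t=2: ready={A,F} → run A
t=3: ready={A,F,G} → run A
t=4: ready={A,F,G} → run A
t=5: ready={A,F,G} → run A
t=6: ready={F,G} → run G
t=7: ready={F,G} → run G
t=8: ready={F,G} → run G
t=9: ready={F,G} → run G
t=10: ready={F} → run F
t=11: ready={F} → run F
t=12: ready={F} → run F
t=13: ready={F} → run F
t=14: ready={F} → run F
t=15: ready={F} → run F
t=16: ready={F} → run F
t=17: (idle)
t=18: (idle)
t=19: (idle)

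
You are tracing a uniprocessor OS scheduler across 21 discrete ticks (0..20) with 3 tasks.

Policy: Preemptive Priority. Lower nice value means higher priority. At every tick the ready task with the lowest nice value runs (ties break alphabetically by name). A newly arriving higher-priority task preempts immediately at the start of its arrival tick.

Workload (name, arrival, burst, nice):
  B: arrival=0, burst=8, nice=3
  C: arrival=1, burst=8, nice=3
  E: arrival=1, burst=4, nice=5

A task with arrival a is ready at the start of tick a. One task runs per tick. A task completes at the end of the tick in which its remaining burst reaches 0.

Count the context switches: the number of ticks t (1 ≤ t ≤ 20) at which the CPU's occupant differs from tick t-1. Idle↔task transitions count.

context switches = 3

t=0: ready={B} → run B
t=1: ready={B,C,E} → run B
t=2: ready={B,C,E} → run B
t=3: ready={B,C,E} → run B
t=4: ready={B,C,E} → run B
t=5: ready={B,C,E} → run B
t=6: ready={B,C,E} → run B
t=7: ready={B,C,E} → run B
t=8: ready={C,E} → run C
t=9: ready={C,E} → run C
t=10: ready={C,E} → run C
t=11: ready={C,E} → run C
t=12: ready={C,E} → run C
t=13: ready={C,E} → run C
t=14: ready={C,E} → run C
t=15: ready={C,E} → run C
t=16: ready={E} → run E
t=17: ready={E} → run E
t=18: ready={E} → run E
t=19: ready={E} → run E
t=20: (idle)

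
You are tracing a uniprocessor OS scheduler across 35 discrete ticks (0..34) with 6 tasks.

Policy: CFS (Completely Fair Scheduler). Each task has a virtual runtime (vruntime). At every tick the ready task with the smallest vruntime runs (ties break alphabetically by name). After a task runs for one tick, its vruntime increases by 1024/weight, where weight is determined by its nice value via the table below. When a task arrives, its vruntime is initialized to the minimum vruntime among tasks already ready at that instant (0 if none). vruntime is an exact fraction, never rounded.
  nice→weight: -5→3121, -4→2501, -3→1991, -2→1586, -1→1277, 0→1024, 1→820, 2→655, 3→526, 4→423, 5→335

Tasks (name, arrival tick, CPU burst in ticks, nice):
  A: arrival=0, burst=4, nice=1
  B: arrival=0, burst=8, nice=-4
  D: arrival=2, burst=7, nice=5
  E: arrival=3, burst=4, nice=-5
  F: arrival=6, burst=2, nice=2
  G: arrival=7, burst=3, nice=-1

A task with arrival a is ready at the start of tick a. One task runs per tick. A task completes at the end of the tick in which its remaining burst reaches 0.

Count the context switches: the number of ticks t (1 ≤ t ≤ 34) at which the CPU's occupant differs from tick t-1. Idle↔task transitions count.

context switches = 21

t=0: vr[A=0 B=0] → run A
t=1: vr[A=256/205 B=0] → run B
t=2: vr[A=256/205 B=1024/2501 D=1024/2501] → run B
t=3: vr[A=256/205 B=2048/2501 D=1024/2501 E=1024/2501] → run D
t=4: vr[A=256/205 B=2048/2501 D=2904064/837835 E=1024/2501] → run E
t=5: vr[A=256/205 B=2048/2501 D=2904064/837835 E=5756928/7805621] → run E
t=6: vr[A=256/205 B=2048/2501 D=2904064/837835 E=8317952/7805621 F=2048/2501] → run B
t=7: vr[A=256/205 B=3072/2501 D=2904064/837835 E=8317952/7805621 F=2048/2501 G=2048/2501] → run F
t=8: vr[A=256/205 B=3072/2501 D=2904064/837835 E=8317952/7805621 F=3902464/1638155 G=2048/2501] → run G
t=9: vr[A=256/205 B=3072/2501 D=2904064/837835 E=8317952/7805621 F=3902464/1638155 G=5176320/3193777] → run E
t=10: vr[A=256/205 B=3072/2501 D=2904064/837835 E=10878976/7805621 F=3902464/1638155 G=5176320/3193777] → run B
t=11: vr[A=256/205 B=4096/2501 D=2904064/837835 E=10878976/7805621 F=3902464/1638155 G=5176320/3193777] → run A
t=12: vr[A=512/205 B=4096/2501 D=2904064/837835 E=10878976/7805621 F=3902464/1638155 G=5176320/3193777] → run E
t=13: vr[A=512/205 B=4096/2501 D=2904064/837835 F=3902464/1638155 G=5176320/3193777] → run G
t=14: vr[A=512/205 B=4096/2501 D=2904064/837835 F=3902464/1638155 G=7737344/3193777] → run B
t=15: vr[A=512/205 B=5120/2501 D=2904064/837835 F=3902464/1638155 G=7737344/3193777] → run B
t=16: vr[A=512/205 B=6144/2501 D=2904064/837835 F=3902464/1638155 G=7737344/3193777] → run F
t=17: vr[A=512/205 B=6144/2501 D=2904064/837835 G=7737344/3193777] → run G
t=18: vr[A=512/205 B=6144/2501 D=2904064/837835] → run B
t=19: vr[A=512/205 B=7168/2501 D=2904064/837835] → run A
t=20: vr[A=768/205 B=7168/2501 D=2904064/837835] → run B
t=21: vr[A=768/205 D=2904064/837835] → run D
t=22: vr[A=768/205 D=5465088/837835] → run A
t=23: vr[D=5465088/837835] → run D
t=24: vr[D=8026112/837835] → run D
t=25: vr[D=10587136/837835] → run D
t=26: vr[D=2629632/167567] → run D
t=27: vr[D=15709184/837835] → run D
t=28: (idle)
t=29: (idle)
t=30: (idle)
t=31: (idle)
t=32: (idle)
t=33: (idle)
t=34: (idle)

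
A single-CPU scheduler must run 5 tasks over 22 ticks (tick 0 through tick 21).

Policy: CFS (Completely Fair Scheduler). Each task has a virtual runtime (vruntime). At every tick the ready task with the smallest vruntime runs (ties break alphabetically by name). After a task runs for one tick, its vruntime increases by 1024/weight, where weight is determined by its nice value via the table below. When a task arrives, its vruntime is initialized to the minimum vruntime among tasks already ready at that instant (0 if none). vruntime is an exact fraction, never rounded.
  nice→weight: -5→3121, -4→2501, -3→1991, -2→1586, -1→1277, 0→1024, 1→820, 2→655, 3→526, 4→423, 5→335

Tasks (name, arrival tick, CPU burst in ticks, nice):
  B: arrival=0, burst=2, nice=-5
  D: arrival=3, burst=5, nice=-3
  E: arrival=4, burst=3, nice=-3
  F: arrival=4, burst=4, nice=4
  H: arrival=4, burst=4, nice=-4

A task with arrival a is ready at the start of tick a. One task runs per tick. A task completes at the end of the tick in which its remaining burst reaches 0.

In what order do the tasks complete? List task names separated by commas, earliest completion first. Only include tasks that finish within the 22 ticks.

completion order = B, E, H, D, F

t=0: vr[B=0] → run B
t=1: vr[B=1024/3121] → run B
t=2: (idle)
t=3: vr[D=0] → run D
t=4: vr[D=1024/1991 E=1024/1991 F=1024/1991 H=1024/1991] → run D
t=5: vr[D=2048/1991 E=1024/1991 F=1024/1991 H=1024/1991] → run E
t=6: vr[D=2048/1991 E=2048/1991 F=1024/1991 H=1024/1991] → run F
t=7: vr[D=2048/1991 E=2048/1991 F=2471936/842193 H=1024/1991] → run H
t=8: vr[D=2048/1991 E=2048/1991 F=2471936/842193 H=4599808/4979491] → run H
t=9: vr[D=2048/1991 E=2048/1991 F=2471936/842193 H=6638592/4979491] → run D
t=10: vr[D=3072/1991 E=2048/1991 F=2471936/842193 H=6638592/4979491] → run E
t=11: vr[D=3072/1991 E=3072/1991 F=2471936/842193 H=6638592/4979491] → run H
t=12: vr[D=3072/1991 E=3072/1991 F=2471936/842193 H=8677376/4979491] → run D
t=13: vr[D=4096/1991 E=3072/1991 F=2471936/842193 H=8677376/4979491] → run E
t=14: vr[D=4096/1991 F=2471936/842193 H=8677376/4979491] → run H
t=15: vr[D=4096/1991 F=2471936/842193] → run D
t=16: vr[F=2471936/842193] → run F
t=17: vr[F=4510720/842193] → run F
t=18: vr[F=2183168/280731] → run F
t=19: (idle)
t=20: (idle)
t=21: (idle)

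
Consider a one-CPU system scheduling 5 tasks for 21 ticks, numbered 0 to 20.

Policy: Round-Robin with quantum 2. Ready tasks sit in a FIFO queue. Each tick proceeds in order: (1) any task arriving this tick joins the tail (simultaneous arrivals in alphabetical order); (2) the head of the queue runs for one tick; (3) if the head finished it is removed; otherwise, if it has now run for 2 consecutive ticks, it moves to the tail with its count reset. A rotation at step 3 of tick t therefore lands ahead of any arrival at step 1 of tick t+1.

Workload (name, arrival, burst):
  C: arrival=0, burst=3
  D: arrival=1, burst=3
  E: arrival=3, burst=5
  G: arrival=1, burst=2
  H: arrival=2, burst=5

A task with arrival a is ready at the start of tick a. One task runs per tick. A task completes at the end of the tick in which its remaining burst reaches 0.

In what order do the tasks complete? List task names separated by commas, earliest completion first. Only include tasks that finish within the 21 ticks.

completion order = G, C, D, H, E

t=0: queue=[C] q_used=0 → run C
t=1: queue=[C,D,G] q_used=1 → run C
t=2: queue=[D,G,C,H] q_used=0 → run D
t=3: queue=[D,G,C,H,E] q_used=1 → run D
t=4: queue=[G,C,H,E,D] q_used=0 → run G
t=5: queue=[G,C,H,E,D] q_used=1 → run G
t=6: queue=[C,H,E,D] q_used=0 → run C
t=7: queue=[H,E,D] q_used=0 → run H
t=8: queue=[H,E,D] q_used=1 → run H
t=9: queue=[E,D,H] q_used=0 → run E
t=10: queue=[E,D,H] q_used=1 → run E
t=11: queue=[D,H,E] q_used=0 → run D
t=12: queue=[H,E] q_used=0 → run H
t=13: queue=[H,E] q_used=1 → run H
t=14: queue=[E,H] q_used=0 → run E
t=15: queue=[E,H] q_used=1 → run E
t=16: queue=[H,E] q_used=0 → run H
t=17: queue=[E] q_used=0 → run E
t=18: (idle)
t=19: (idle)
t=20: (idle)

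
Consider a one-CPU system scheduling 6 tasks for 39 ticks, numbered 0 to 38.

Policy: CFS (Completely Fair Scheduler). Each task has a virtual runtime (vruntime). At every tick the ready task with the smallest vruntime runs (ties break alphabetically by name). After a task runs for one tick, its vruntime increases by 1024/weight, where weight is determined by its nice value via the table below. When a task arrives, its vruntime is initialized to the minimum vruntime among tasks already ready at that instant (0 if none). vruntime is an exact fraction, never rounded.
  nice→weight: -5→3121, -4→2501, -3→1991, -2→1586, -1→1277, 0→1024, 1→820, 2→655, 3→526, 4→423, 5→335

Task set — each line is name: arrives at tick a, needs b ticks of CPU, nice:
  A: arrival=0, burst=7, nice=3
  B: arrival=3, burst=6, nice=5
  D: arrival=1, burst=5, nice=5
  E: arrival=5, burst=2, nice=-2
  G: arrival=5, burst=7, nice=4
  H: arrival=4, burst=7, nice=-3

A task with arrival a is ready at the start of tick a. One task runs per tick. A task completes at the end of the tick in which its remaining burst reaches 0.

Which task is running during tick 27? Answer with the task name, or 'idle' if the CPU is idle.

running at tick 27 = B

t=0: vr[A=0] → run A
t=1: vr[A=512/263 D=512/263] → run A
t=2: vr[A=1024/263 D=512/263] → run D
t=3: vr[A=1024/263 B=1024/263 D=440832/88105] → run A
t=4: vr[A=1536/263 B=1024/263 D=440832/88105 H=1024/263] → run B
t=5: vr[A=1536/263 B=612352/88105 D=440832/88105 E=1024/263 G=1024/263 H=1024/263] → run E
t=6: vr[A=1536/263 B=612352/88105 D=440832/88105 E=946688/208559 G=1024/263 H=1024/263] → run G
t=7: vr[A=1536/263 B=612352/88105 D=440832/88105 E=946688/208559 G=702464/111249 H=1024/263] → run H
t=8: vr[A=1536/263 B=612352/88105 D=440832/88105 E=946688/208559 G=702464/111249 H=2308096/523633] → run H
t=9: vr[A=1536/263 B=612352/88105 D=440832/88105 E=946688/208559 G=702464/111249 H=2577408/523633] → run E
t=10: vr[A=1536/263 B=612352/88105 D=440832/88105 G=702464/111249 H=2577408/523633] → run H
t=11: vr[A=1536/263 B=612352/88105 D=440832/88105 G=702464/111249 H=2846720/523633] → run D
t=12: vr[A=1536/263 B=612352/88105 D=710144/88105 G=702464/111249 H=2846720/523633] → run H
t=13: vr[A=1536/263 B=612352/88105 D=710144/88105 G=702464/111249 H=3116032/523633] → run A
t=14: vr[A=2048/263 B=612352/88105 D=710144/88105 G=702464/111249 H=3116032/523633] → run H
t=15: vr[A=2048/263 B=612352/88105 D=710144/88105 G=702464/111249 H=3385344/523633] → run G
t=16: vr[A=2048/263 B=612352/88105 D=710144/88105 G=971776/111249 H=3385344/523633] → run H
t=17: vr[A=2048/263 B=612352/88105 D=710144/88105 G=971776/111249 H=3654656/523633] → run B
t=18: vr[A=2048/263 B=881664/88105 D=710144/88105 G=971776/111249 H=3654656/523633] → run H
t=19: vr[A=2048/263 B=881664/88105 D=710144/88105 G=971776/111249] → run A
t=20: vr[A=2560/263 B=881664/88105 D=710144/88105 G=971776/111249] → run D
t=21: vr[A=2560/263 B=881664/88105 D=979456/88105 G=971776/111249] → run G
t=22: vr[A=2560/263 B=881664/88105 D=979456/88105 G=413696/37083] → run A
t=23: vr[A=3072/263 B=881664/88105 D=979456/88105 G=413696/37083] → run B
t=24: vr[A=3072/263 B=1150976/88105 D=979456/88105 G=413696/37083] → run D
t=25: vr[A=3072/263 B=1150976/88105 D=1248768/88105 G=413696/37083] → run G
t=26: vr[A=3072/263 B=1150976/88105 D=1248768/88105 G=1510400/111249] → run A
t=27: vr[B=1150976/88105 D=1248768/88105 G=1510400/111249] → run B
t=28: vr[B=1420288/88105 D=1248768/88105 G=1510400/111249] → run G
t=29: vr[B=1420288/88105 D=1248768/88105 G=1779712/111249] → run D
t=30: vr[B=1420288/88105 G=1779712/111249] → run G
t=31: vr[B=1420288/88105 G=683008/37083] → run B
t=32: vr[B=337920/17621 G=683008/37083] → run G
t=33: vr[B=337920/17621] → run B
t=34: (idle)
t=35: (idle)
t=36: (idle)
t=37: (idle)
t=38: (idle)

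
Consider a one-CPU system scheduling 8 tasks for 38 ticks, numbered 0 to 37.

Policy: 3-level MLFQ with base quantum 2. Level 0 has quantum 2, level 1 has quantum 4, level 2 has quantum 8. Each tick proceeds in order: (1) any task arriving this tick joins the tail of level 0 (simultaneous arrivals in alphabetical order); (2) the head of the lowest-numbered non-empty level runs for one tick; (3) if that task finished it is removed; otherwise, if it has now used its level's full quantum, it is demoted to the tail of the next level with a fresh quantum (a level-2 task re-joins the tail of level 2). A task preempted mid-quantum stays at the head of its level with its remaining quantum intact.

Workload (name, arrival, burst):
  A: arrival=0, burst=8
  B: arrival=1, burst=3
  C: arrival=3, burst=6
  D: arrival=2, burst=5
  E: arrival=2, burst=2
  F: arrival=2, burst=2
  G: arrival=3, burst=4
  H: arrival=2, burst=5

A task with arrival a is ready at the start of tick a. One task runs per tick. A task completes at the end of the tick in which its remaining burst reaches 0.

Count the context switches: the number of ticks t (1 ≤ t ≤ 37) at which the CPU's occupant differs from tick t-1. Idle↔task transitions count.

t=0: L0/L1/L2 = A/-/- → run A
t=1: L0/L1/L2 = AB/-/- → run A
t=2: L0/L1/L2 = BDEFH/A/- → run B
t=3: L0/L1/L2 = BDEFHCG/A/- → run B
t=4: L0/L1/L2 = DEFHCG/AB/- → run D
t=5: L0/L1/L2 = DEFHCG/AB/- → run D
t=6: L0/L1/L2 = EFHCG/ABD/- → run E
t=7: L0/L1/L2 = EFHCG/ABD/- → run E
t=8: L0/L1/L2 = FHCG/ABD/- → run F
t=9: L0/L1/L2 = FHCG/ABD/- → run F
t=10: L0/L1/L2 = HCG/ABD/- → run H
t=11: L0/L1/L2 = HCG/ABD/- → run H
t=12: L0/L1/L2 = CG/ABDH/- → run C
t=13: L0/L1/L2 = CG/ABDH/- → run C
t=14: L0/L1/L2 = G/ABDHC/- → run G
t=15: L0/L1/L2 = G/ABDHC/- → run G
t=16: L0/L1/L2 = -/ABDHCG/- → run A
t=17: L0/L1/L2 = -/ABDHCG/- → run A
t=18: L0/L1/L2 = -/ABDHCG/- → run A
t=19: L0/L1/L2 = -/ABDHCG/- → run A
t=20: L0/L1/L2 = -/BDHCG/A → run B
t=21: L0/L1/L2 = -/DHCG/A → run D
t=22: L0/L1/L2 = -/DHCG/A → run D
t=23: L0/L1/L2 = -/DHCG/A → run D
t=24: L0/L1/L2 = -/HCG/A → run H
t=25: L0/L1/L2 = -/HCG/A → run H
t=26: L0/L1/L2 = -/HCG/A → run H
t=27: L0/L1/L2 = -/CG/A → run C
t=28: L0/L1/L2 = -/CG/A → run C
t=29: L0/L1/L2 = -/CG/A → run C
t=30: L0/L1/L2 = -/CG/A → run C
t=31: L0/L1/L2 = -/G/A → run G
t=32: L0/L1/L2 = -/G/A → run G
t=33: L0/L1/L2 = -/-/A → run A
t=34: L0/L1/L2 = -/-/A → run A
t=35: (idle)
t=36: (idle)
t=37: (idle)

context switches = 15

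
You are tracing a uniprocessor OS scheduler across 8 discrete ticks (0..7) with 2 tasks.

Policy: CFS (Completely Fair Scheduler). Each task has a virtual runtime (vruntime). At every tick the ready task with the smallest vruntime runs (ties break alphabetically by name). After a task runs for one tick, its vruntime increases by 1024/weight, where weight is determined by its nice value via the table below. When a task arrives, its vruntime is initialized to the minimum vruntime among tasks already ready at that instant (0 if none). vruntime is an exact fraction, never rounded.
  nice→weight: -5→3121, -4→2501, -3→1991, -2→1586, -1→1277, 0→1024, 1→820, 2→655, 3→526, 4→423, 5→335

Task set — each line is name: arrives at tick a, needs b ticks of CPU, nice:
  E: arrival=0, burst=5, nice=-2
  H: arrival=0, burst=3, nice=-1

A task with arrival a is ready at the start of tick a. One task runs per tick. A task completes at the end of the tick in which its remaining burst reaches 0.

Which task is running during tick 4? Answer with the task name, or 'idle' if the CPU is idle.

t=0: vr[E=0 H=0] → run E
t=1: vr[E=512/793 H=0] → run H
t=2: vr[E=512/793 H=1024/1277] → run E
t=3: vr[E=1024/793 H=1024/1277] → run H
t=4: vr[E=1024/793 H=2048/1277] → run E
t=5: vr[E=1536/793 H=2048/1277] → run H
t=6: vr[E=1536/793] → run E
t=7: vr[E=2048/793] → run E

running at tick 4 = E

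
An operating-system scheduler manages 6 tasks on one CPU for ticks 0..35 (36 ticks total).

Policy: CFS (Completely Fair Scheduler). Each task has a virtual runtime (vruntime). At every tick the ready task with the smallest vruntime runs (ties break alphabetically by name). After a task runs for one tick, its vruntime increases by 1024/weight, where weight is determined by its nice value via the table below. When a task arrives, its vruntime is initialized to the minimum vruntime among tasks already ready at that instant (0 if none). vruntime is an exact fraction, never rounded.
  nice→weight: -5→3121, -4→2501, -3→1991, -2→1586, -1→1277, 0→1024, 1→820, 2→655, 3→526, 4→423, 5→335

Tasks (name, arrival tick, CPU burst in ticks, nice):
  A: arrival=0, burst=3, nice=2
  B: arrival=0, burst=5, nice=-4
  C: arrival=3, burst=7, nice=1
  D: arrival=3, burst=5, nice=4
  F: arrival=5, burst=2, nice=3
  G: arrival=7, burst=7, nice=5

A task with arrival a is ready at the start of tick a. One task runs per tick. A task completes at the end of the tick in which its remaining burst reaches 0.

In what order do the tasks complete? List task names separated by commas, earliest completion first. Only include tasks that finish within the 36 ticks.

completion order = B, F, A, C, D, G

t=0: vr[A=0 B=0] → run A
t=1: vr[A=1024/655 B=0] → run B
t=2: vr[A=1024/655 B=1024/2501] → run B
t=3: vr[A=1024/655 B=2048/2501 C=2048/2501 D=2048/2501] → run B
t=4: vr[A=1024/655 B=3072/2501 C=2048/2501 D=2048/2501] → run C
t=5: vr[A=1024/655 B=3072/2501 C=25856/12505 D=2048/2501 F=2048/2501] → run D
t=6: vr[A=1024/655 B=3072/2501 C=25856/12505 D=3427328/1057923 F=2048/2501] → run F
t=7: vr[A=1024/655 B=3072/2501 C=25856/12505 D=3427328/1057923 F=1819136/657763 G=3072/2501] → run B
t=8: vr[A=1024/655 B=4096/2501 C=25856/12505 D=3427328/1057923 F=1819136/657763 G=3072/2501] → run G
t=9: vr[A=1024/655 B=4096/2501 C=25856/12505 D=3427328/1057923 F=1819136/657763 G=3590144/837835] → run A
t=10: vr[A=2048/655 B=4096/2501 C=25856/12505 D=3427328/1057923 F=1819136/657763 G=3590144/837835] → run B
t=11: vr[A=2048/655 C=25856/12505 D=3427328/1057923 F=1819136/657763 G=3590144/837835] → run C
t=12: vr[A=2048/655 C=41472/12505 D=3427328/1057923 F=1819136/657763 G=3590144/837835] → run F
t=13: vr[A=2048/655 C=41472/12505 D=3427328/1057923 G=3590144/837835] → run A
t=14: vr[C=41472/12505 D=3427328/1057923 G=3590144/837835] → run D
t=15: vr[C=41472/12505 D=5988352/1057923 G=3590144/837835] → run C
t=16: vr[C=57088/12505 D=5988352/1057923 G=3590144/837835] → run G
t=17: vr[C=57088/12505 D=5988352/1057923 G=6151168/837835] → run C
t=18: vr[C=72704/12505 D=5988352/1057923 G=6151168/837835] → run D
t=19: vr[C=72704/12505 D=2849792/352641 G=6151168/837835] → run C
t=20: vr[C=17664/2501 D=2849792/352641 G=6151168/837835] → run C
t=21: vr[C=103936/12505 D=2849792/352641 G=6151168/837835] → run G
t=22: vr[C=103936/12505 D=2849792/352641 G=8712192/837835] → run D
t=23: vr[C=103936/12505 D=11110400/1057923 G=8712192/837835] → run C
t=24: vr[D=11110400/1057923 G=8712192/837835] → run G
t=25: vr[D=11110400/1057923 G=11273216/837835] → run D
t=26: vr[G=11273216/837835] → run G
t=27: vr[G=2766848/167567] → run G
t=28: vr[G=16395264/837835] → run G
t=29: (idle)
t=30: (idle)
t=31: (idle)
t=32: (idle)
t=33: (idle)
t=34: (idle)
t=35: (idle)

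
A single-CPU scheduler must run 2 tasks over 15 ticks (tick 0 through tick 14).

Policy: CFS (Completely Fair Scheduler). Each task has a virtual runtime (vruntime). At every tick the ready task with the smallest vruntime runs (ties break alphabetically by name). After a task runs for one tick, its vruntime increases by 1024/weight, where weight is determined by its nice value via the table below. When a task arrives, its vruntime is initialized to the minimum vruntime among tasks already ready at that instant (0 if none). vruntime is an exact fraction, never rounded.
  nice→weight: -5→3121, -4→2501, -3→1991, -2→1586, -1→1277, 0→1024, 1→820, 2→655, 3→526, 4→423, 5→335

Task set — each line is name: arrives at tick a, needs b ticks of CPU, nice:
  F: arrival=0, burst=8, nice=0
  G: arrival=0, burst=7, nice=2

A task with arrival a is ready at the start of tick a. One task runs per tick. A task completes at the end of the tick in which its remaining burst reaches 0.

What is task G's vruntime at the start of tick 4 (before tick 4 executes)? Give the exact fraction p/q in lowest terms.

vruntime(G, start of tick 4) = 2048/655

t=0: vr[F=0 G=0] → run F
t=1: vr[F=1 G=0] → run G
t=2: vr[F=1 G=1024/655] → run F
t=3: vr[F=2 G=1024/655] → run G
t=4: vr[F=2 G=2048/655] → run F
t=5: vr[F=3 G=2048/655] → run F
t=6: vr[F=4 G=2048/655] → run G
t=7: vr[F=4 G=3072/655] → run F
t=8: vr[F=5 G=3072/655] → run G
t=9: vr[F=5 G=4096/655] → run F
t=10: vr[F=6 G=4096/655] → run F
t=11: vr[F=7 G=4096/655] → run G
t=12: vr[F=7 G=1024/131] → run F
t=13: vr[G=1024/131] → run G
t=14: vr[G=6144/655] → run G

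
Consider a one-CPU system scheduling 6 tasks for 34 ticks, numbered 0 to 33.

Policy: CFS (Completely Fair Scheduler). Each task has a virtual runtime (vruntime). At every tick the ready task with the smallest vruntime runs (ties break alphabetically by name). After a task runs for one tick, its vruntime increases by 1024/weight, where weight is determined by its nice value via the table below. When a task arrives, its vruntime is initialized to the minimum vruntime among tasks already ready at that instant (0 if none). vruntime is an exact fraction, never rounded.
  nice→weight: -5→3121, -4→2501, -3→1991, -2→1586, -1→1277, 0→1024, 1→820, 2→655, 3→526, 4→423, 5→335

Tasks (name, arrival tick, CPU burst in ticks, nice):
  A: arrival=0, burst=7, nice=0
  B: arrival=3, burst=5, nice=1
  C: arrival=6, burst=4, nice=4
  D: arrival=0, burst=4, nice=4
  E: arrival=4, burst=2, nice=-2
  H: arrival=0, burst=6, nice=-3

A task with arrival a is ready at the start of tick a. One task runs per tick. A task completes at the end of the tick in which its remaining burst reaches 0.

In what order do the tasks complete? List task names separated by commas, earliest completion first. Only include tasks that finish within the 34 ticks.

t=0: vr[A=0 D=0 H=0] → run A
t=1: vr[A=1 D=0 H=0] → run D
t=2: vr[A=1 D=1024/423 H=0] → run H
t=3: vr[A=1 B=1024/1991 D=1024/423 H=1024/1991] → run B
t=4: vr[A=1 B=719616/408155 D=1024/423 E=1024/1991 H=1024/1991] → run E
t=5: vr[A=1 B=719616/408155 D=1024/423 E=1831424/1578863 H=1024/1991] → run H
t=6: vr[A=1 B=719616/408155 C=1 D=1024/423 E=1831424/1578863 H=2048/1991] → run A
t=7: vr[A=2 B=719616/408155 C=1 D=1024/423 E=1831424/1578863 H=2048/1991] → run C
t=8: vr[A=2 B=719616/408155 C=1447/423 D=1024/423 E=1831424/1578863 H=2048/1991] → run H
t=9: vr[A=2 B=719616/408155 C=1447/423 D=1024/423 E=1831424/1578863 H=3072/1991] → run E
t=10: vr[A=2 B=719616/408155 C=1447/423 D=1024/423 H=3072/1991] → run H
t=11: vr[A=2 B=719616/408155 C=1447/423 D=1024/423 H=4096/1991] → run B
t=12: vr[A=2 B=1229312/408155 C=1447/423 D=1024/423 H=4096/1991] → run A
t=13: vr[A=3 B=1229312/408155 C=1447/423 D=1024/423 H=4096/1991] → run H
t=14: vr[A=3 B=1229312/408155 C=1447/423 D=1024/423 H=5120/1991] → run D
t=15: vr[A=3 B=1229312/408155 C=1447/423 D=2048/423 H=5120/1991] → run H
t=16: vr[A=3 B=1229312/408155 C=1447/423 D=2048/423] → run A
t=17: vr[A=4 B=1229312/408155 C=1447/423 D=2048/423] → run B
t=18: vr[A=4 B=1739008/408155 C=1447/423 D=2048/423] → run C
t=19: vr[A=4 B=1739008/408155 C=2471/423 D=2048/423] → run A
t=20: vr[A=5 B=1739008/408155 C=2471/423 D=2048/423] → run B
t=21: vr[A=5 B=2248704/408155 C=2471/423 D=2048/423] → run D
t=22: vr[A=5 B=2248704/408155 C=2471/423 D=1024/141] → run A
t=23: vr[A=6 B=2248704/408155 C=2471/423 D=1024/141] → run B
t=24: vr[A=6 C=2471/423 D=1024/141] → run C
t=25: vr[A=6 C=1165/141 D=1024/141] → run A
t=26: vr[C=1165/141 D=1024/141] → run D
t=27: vr[C=1165/141] → run C
t=28: (idle)
t=29: (idle)
t=30: (idle)
t=31: (idle)
t=32: (idle)
t=33: (idle)

completion order = E, H, B, A, D, C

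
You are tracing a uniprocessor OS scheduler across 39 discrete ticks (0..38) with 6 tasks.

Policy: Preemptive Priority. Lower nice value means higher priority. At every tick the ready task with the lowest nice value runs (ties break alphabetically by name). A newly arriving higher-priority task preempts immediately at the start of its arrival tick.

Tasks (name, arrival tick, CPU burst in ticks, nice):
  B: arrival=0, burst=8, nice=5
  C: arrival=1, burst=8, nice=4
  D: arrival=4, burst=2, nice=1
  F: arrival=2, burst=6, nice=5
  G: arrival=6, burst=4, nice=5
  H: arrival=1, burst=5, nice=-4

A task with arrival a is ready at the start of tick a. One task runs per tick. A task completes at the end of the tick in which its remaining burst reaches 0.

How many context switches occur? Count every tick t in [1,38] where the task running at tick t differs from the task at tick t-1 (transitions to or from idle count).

t=0: ready={B} → run B
t=1: ready={B,C,H} → run H
t=2: ready={B,C,F,H} → run H
t=3: ready={B,C,F,H} → run H
t=4: ready={B,C,D,F,H} → run H
t=5: ready={B,C,D,F,H} → run H
t=6: ready={B,C,D,F,G} → run D
t=7: ready={B,C,D,F,G} → run D
t=8: ready={B,C,F,G} → run C
t=9: ready={B,C,F,G} → run C
t=10: ready={B,C,F,G} → run C
t=11: ready={B,C,F,G} → run C
t=12: ready={B,C,F,G} → run C
t=13: ready={B,C,F,G} → run C
t=14: ready={B,C,F,G} → run C
t=15: ready={B,C,F,G} → run C
t=16: ready={B,F,G} → run B
t=17: ready={B,F,G} → run B
t=18: ready={B,F,G} → run B
t=19: ready={B,F,G} → run B
t=20: ready={B,F,G} → run B
t=21: ready={B,F,G} → run B
t=22: ready={B,F,G} → run B
t=23: ready={F,G} → run F
t=24: ready={F,G} → run F
t=25: ready={F,G} → run F
t=26: ready={F,G} → run F
t=27: ready={F,G} → run F
t=28: ready={F,G} → run F
t=29: ready={G} → run G
t=30: ready={G} → run G
t=31: ready={G} → run G
t=32: ready={G} → run G
t=33: (idle)
t=34: (idle)
t=35: (idle)
t=36: (idle)
t=37: (idle)
t=38: (idle)

context switches = 7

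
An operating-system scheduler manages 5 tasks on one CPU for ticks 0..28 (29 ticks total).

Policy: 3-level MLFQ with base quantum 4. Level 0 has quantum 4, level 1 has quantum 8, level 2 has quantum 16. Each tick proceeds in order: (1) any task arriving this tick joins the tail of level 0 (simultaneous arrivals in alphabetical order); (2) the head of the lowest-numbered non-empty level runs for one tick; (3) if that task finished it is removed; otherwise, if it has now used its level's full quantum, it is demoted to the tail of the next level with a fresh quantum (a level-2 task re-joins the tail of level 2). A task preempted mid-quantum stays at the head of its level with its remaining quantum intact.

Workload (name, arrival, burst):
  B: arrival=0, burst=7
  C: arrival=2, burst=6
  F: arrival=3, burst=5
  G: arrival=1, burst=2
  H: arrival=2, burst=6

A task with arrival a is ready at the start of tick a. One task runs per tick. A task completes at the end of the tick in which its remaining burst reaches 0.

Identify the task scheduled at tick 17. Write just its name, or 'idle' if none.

t=0: L0/L1/L2 = B/-/- → run B
t=1: L0/L1/L2 = BG/-/- → run B
t=2: L0/L1/L2 = BGCH/-/- → run B
t=3: L0/L1/L2 = BGCHF/-/- → run B
t=4: L0/L1/L2 = GCHF/B/- → run G
t=5: L0/L1/L2 = GCHF/B/- → run G
t=6: L0/L1/L2 = CHF/B/- → run C
t=7: L0/L1/L2 = CHF/B/- → run C
t=8: L0/L1/L2 = CHF/B/- → run C
t=9: L0/L1/L2 = CHF/B/- → run C
t=10: L0/L1/L2 = HF/BC/- → run H
t=11: L0/L1/L2 = HF/BC/- → run H
t=12: L0/L1/L2 = HF/BC/- → run H
t=13: L0/L1/L2 = HF/BC/- → run H
t=14: L0/L1/L2 = F/BCH/- → run F
t=15: L0/L1/L2 = F/BCH/- → run F
t=16: L0/L1/L2 = F/BCH/- → run F
t=17: L0/L1/L2 = F/BCH/- → run F
t=18: L0/L1/L2 = -/BCHF/- → run B
t=19: L0/L1/L2 = -/BCHF/- → run B
t=20: L0/L1/L2 = -/BCHF/- → run B
t=21: L0/L1/L2 = -/CHF/- → run C
t=22: L0/L1/L2 = -/CHF/- → run C
t=23: L0/L1/L2 = -/HF/- → run H
t=24: L0/L1/L2 = -/HF/- → run H
t=25: L0/L1/L2 = -/F/- → run F
t=26: (idle)
t=27: (idle)
t=28: (idle)

running at tick 17 = F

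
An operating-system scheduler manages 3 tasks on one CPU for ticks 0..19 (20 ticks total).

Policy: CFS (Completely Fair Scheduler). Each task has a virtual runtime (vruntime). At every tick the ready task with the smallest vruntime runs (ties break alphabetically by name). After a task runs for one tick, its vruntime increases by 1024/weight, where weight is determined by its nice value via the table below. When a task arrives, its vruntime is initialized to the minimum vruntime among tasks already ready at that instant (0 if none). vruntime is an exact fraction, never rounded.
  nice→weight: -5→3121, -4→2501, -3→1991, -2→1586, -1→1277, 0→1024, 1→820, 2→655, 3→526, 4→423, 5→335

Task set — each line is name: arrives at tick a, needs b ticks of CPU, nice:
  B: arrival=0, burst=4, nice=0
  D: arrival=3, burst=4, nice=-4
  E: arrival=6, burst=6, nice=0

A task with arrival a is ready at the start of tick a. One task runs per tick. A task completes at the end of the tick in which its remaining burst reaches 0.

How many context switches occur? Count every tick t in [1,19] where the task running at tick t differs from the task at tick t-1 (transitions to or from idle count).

context switches = 5

t=0: vr[B=0] → run B
t=1: vr[B=1] → run B
t=2: vr[B=2] → run B
t=3: vr[B=3 D=3] → run B
t=4: vr[D=3] → run D
t=5: vr[D=8527/2501] → run D
t=6: vr[D=9551/2501 E=9551/2501] → run D
t=7: vr[D=10575/2501 E=9551/2501] → run E
t=8: vr[D=10575/2501 E=12052/2501] → run D
t=9: vr[E=12052/2501] → run E
t=10: vr[E=14553/2501] → run E
t=11: vr[E=17054/2501] → run E
t=12: vr[E=19555/2501] → run E
t=13: vr[E=22056/2501] → run E
t=14: (idle)
t=15: (idle)
t=16: (idle)
t=17: (idle)
t=18: (idle)
t=19: (idle)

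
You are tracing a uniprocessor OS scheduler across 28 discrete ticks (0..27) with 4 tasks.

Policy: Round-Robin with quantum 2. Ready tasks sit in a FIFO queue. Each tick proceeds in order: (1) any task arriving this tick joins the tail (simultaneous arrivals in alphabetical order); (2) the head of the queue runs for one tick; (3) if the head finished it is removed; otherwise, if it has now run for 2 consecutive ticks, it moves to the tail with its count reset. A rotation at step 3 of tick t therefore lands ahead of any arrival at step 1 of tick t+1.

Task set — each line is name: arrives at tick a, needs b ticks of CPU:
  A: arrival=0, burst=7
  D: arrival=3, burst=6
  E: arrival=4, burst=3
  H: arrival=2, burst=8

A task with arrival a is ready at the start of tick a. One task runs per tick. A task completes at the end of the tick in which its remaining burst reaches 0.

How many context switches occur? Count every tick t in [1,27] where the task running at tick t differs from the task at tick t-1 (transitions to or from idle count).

context switches = 12

t=0: queue=[A] q_used=0 → run A
t=1: queue=[A] q_used=1 → run A
t=2: queue=[A,H] q_used=0 → run A
t=3: queue=[A,H,D] q_used=1 → run A
t=4: queue=[H,D,A,E] q_used=0 → run H
t=5: queue=[H,D,A,E] q_used=1 → run H
t=6: queue=[D,A,E,H] q_used=0 → run D
t=7: queue=[D,A,E,H] q_used=1 → run D
t=8: queue=[A,E,H,D] q_used=0 → run A
t=9: queue=[A,E,H,D] q_used=1 → run A
t=10: queue=[E,H,D,A] q_used=0 → run E
t=11: queue=[E,H,D,A] q_used=1 → run E
t=12: queue=[H,D,A,E] q_used=0 → run H
t=13: queue=[H,D,A,E] q_used=1 → run H
t=14: queue=[D,A,E,H] q_used=0 → run D
t=15: queue=[D,A,E,H] q_used=1 → run D
t=16: queue=[A,E,H,D] q_used=0 → run A
t=17: queue=[E,H,D] q_used=0 → run E
t=18: queue=[H,D] q_used=0 → run H
t=19: queue=[H,D] q_used=1 → run H
t=20: queue=[D,H] q_used=0 → run D
t=21: queue=[D,H] q_used=1 → run D
t=22: queue=[H] q_used=0 → run H
t=23: queue=[H] q_used=1 → run H
t=24: (idle)
t=25: (idle)
t=26: (idle)
t=27: (idle)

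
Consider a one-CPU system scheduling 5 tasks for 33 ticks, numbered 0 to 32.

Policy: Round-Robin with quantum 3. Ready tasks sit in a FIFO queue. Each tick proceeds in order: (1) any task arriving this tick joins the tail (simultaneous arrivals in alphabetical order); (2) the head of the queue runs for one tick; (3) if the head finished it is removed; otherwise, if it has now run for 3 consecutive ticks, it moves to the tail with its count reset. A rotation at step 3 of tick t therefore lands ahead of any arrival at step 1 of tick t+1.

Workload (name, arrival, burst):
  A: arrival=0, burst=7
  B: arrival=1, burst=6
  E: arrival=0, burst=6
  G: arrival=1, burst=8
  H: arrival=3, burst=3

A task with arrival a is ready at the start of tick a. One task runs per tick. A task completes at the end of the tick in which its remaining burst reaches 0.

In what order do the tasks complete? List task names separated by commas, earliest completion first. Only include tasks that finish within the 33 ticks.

t=0: queue=[A,E] q_used=0 → run A
t=1: queue=[A,E,B,G] q_used=1 → run A
t=2: queue=[A,E,B,G] q_used=2 → run A
t=3: queue=[E,B,G,A,H] q_used=0 → run E
t=4: queue=[E,B,G,A,H] q_used=1 → run E
t=5: queue=[E,B,G,A,H] q_used=2 → run E
t=6: queue=[B,G,A,H,E] q_used=0 → run B
t=7: queue=[B,G,A,H,E] q_used=1 → run B
t=8: queue=[B,G,A,H,E] q_used=2 → run B
t=9: queue=[G,A,H,E,B] q_used=0 → run G
t=10: queue=[G,A,H,E,B] q_used=1 → run G
t=11: queue=[G,A,H,E,B] q_used=2 → run G
t=12: queue=[A,H,E,B,G] q_used=0 → run A
t=13: queue=[A,H,E,B,G] q_used=1 → run A
t=14: queue=[A,H,E,B,G] q_used=2 → run A
t=15: queue=[H,E,B,G,A] q_used=0 → run H
t=16: queue=[H,E,B,G,A] q_used=1 → run H
t=17: queue=[H,E,B,G,A] q_used=2 → run H
t=18: queue=[E,B,G,A] q_used=0 → run E
t=19: queue=[E,B,G,A] q_used=1 → run E
t=20: queue=[E,B,G,A] q_used=2 → run E
t=21: queue=[B,G,A] q_used=0 → run B
t=22: queue=[B,G,A] q_used=1 → run B
t=23: queue=[B,G,A] q_used=2 → run B
t=24: queue=[G,A] q_used=0 → run G
t=25: queue=[G,A] q_used=1 → run G
t=26: queue=[G,A] q_used=2 → run G
t=27: queue=[A,G] q_used=0 → run A
t=28: queue=[G] q_used=0 → run G
t=29: queue=[G] q_used=1 → run G
t=30: (idle)
t=31: (idle)
t=32: (idle)

completion order = H, E, B, A, G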